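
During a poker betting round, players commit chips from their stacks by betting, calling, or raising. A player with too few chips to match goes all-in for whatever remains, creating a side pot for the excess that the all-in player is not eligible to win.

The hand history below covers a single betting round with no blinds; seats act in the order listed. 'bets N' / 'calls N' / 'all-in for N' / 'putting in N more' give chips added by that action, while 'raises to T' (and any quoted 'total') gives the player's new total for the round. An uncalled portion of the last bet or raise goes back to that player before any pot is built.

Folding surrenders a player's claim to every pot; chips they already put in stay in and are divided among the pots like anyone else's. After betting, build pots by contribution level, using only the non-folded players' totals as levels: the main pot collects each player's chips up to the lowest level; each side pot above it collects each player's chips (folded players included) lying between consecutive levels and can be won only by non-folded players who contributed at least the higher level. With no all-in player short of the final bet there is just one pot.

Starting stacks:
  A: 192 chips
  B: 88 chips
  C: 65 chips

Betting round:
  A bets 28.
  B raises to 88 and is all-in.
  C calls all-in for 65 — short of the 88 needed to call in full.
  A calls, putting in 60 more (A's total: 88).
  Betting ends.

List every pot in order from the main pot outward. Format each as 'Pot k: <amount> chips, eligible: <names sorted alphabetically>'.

Contributions: A=88, B=88, C=65
Pot levels (distinct totals of non-folded players): 65, 88
Layer 1-65: 65 each from A, B, C = 65*3 = 195 chips; eligible A, B, C
Layer 66-88: 23 each from A, B = 23*2 = 46 chips; eligible A, B

Pot 1: 195 chips, eligible: A, B, C
Pot 2: 46 chips, eligible: A, B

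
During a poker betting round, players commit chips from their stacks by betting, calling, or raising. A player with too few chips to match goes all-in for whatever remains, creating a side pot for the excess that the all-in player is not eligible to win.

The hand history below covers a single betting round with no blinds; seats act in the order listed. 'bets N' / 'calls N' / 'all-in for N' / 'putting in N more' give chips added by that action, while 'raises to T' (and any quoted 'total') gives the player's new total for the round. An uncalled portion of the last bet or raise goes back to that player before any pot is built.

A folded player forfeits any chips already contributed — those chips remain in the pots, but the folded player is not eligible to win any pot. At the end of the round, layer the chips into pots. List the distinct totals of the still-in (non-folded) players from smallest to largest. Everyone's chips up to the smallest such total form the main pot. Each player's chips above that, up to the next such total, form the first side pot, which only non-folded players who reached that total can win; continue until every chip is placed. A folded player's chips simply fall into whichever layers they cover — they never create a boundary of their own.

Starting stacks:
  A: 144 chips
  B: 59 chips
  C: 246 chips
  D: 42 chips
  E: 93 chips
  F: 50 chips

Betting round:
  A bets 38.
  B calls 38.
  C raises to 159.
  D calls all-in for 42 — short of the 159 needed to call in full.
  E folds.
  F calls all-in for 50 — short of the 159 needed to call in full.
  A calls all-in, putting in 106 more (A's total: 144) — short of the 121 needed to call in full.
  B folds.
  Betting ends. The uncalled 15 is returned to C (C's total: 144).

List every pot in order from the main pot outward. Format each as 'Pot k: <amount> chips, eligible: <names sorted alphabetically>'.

Pot 1: 206 chips, eligible: A, C, D, F
Pot 2: 24 chips, eligible: A, C, F
Pot 3: 188 chips, eligible: A, C

Derivation:
Contributions (after 15 returned to C): A=144, B=38, C=144, D=42, F=50
Folded: B, E
Pot levels (distinct totals of non-folded players): 42, 50, 144
Layer 1-42: A 42 + B 38 + C 42 + D 42 + F 42 = 206 chips; eligible A, C, D, F
Layer 43-50: 8 each from A, C, F = 8*3 = 24 chips; eligible A, C, F
Layer 51-144: 94 each from A, C = 94*2 = 188 chips; eligible A, C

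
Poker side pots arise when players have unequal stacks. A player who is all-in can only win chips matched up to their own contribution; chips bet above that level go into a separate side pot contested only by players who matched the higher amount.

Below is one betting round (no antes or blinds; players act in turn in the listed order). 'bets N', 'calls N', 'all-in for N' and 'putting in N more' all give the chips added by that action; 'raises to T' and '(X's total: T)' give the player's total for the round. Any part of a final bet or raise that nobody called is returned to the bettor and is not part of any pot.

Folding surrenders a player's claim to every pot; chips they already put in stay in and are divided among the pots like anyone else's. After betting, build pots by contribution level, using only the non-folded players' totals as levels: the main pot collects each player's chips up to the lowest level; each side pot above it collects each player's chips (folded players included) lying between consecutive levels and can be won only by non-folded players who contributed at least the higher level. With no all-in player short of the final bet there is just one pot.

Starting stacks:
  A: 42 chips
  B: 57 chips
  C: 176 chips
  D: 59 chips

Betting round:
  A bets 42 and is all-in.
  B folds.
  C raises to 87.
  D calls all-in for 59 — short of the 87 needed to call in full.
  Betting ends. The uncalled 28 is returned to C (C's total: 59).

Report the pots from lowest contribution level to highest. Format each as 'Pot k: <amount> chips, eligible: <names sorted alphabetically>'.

Pot 1: 126 chips, eligible: A, C, D
Pot 2: 34 chips, eligible: C, D

Derivation:
Contributions (after 28 returned to C): A=42, C=59, D=59
Folded: B
Pot levels (distinct totals of non-folded players): 42, 59
Layer 1-42: 42 each from A, C, D = 42*3 = 126 chips; eligible A, C, D
Layer 43-59: 17 each from C, D = 17*2 = 34 chips; eligible C, D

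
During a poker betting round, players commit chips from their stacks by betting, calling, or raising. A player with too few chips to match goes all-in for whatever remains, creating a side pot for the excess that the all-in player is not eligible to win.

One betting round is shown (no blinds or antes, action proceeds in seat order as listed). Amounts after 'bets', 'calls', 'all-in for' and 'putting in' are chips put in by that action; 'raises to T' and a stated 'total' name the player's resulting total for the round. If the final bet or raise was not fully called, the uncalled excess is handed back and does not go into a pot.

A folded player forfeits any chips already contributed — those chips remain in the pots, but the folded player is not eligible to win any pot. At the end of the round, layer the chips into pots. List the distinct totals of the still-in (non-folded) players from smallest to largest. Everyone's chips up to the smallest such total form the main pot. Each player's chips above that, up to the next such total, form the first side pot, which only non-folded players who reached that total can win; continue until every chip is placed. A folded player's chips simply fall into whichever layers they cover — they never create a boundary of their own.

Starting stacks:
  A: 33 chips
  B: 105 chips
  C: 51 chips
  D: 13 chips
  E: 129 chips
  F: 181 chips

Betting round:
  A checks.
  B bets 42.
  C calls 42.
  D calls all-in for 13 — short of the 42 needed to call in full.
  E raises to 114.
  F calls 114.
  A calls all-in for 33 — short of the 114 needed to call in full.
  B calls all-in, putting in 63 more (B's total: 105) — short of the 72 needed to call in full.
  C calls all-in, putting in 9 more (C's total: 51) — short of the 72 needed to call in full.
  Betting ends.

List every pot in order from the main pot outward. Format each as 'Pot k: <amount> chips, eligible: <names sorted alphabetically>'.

Contributions: A=33, B=105, C=51, D=13, E=114, F=114
Pot levels (distinct totals of non-folded players): 13, 33, 51, 105, 114
Layer 1-13: 13 each from A, B, C, D, E, F = 13*6 = 78 chips; eligible A, B, C, D, E, F
Layer 14-33: 20 each from A, B, C, E, F = 20*5 = 100 chips; eligible A, B, C, E, F
Layer 34-51: 18 each from B, C, E, F = 18*4 = 72 chips; eligible B, C, E, F
Layer 52-105: 54 each from B, E, F = 54*3 = 162 chips; eligible B, E, F
Layer 106-114: 9 each from E, F = 9*2 = 18 chips; eligible E, F

Pot 1: 78 chips, eligible: A, B, C, D, E, F
Pot 2: 100 chips, eligible: A, B, C, E, F
Pot 3: 72 chips, eligible: B, C, E, F
Pot 4: 162 chips, eligible: B, E, F
Pot 5: 18 chips, eligible: E, F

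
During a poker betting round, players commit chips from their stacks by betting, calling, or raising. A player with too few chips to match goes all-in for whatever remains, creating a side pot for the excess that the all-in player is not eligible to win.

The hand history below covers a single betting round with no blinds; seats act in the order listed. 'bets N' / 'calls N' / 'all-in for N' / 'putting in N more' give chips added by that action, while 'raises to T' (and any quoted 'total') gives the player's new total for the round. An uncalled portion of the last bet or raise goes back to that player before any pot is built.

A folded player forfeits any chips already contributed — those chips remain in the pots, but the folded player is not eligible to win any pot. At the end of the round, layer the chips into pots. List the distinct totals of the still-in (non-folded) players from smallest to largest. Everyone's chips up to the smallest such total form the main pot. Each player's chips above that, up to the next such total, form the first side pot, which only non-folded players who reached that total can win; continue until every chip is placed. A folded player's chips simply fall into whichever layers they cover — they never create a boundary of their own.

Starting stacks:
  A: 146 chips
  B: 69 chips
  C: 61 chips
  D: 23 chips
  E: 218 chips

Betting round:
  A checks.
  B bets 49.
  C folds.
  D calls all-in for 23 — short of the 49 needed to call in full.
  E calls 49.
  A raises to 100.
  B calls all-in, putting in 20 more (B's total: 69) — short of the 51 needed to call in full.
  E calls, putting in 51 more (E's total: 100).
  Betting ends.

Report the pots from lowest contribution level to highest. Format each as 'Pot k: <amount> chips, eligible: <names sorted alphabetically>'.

Pot 1: 92 chips, eligible: A, B, D, E
Pot 2: 138 chips, eligible: A, B, E
Pot 3: 62 chips, eligible: A, E

Derivation:
Contributions: A=100, B=69, D=23, E=100
Folded: C
Pot levels (distinct totals of non-folded players): 23, 69, 100
Layer 1-23: 23 each from A, B, D, E = 23*4 = 92 chips; eligible A, B, D, E
Layer 24-69: 46 each from A, B, E = 46*3 = 138 chips; eligible A, B, E
Layer 70-100: 31 each from A, E = 31*2 = 62 chips; eligible A, E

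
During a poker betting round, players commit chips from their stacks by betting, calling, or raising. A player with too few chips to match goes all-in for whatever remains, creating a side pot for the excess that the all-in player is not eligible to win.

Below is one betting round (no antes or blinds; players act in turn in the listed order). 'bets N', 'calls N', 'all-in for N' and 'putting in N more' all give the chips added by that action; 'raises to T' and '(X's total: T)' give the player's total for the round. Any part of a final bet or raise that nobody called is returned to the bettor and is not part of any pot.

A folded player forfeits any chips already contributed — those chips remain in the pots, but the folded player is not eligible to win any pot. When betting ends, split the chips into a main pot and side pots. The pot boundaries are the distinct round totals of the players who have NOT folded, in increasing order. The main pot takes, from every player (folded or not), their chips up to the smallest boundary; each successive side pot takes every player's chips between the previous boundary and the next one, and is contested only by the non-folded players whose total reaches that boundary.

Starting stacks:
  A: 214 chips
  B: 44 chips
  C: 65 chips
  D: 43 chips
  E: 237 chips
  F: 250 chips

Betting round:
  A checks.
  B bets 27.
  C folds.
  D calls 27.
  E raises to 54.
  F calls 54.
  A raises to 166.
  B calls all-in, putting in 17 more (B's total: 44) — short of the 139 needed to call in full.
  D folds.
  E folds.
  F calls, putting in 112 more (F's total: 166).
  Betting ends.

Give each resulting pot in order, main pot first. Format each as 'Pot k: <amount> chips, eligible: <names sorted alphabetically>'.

Pot 1: 203 chips, eligible: A, B, F
Pot 2: 254 chips, eligible: A, F

Derivation:
Contributions: A=166, B=44, D=27, E=54, F=166
Folded: C, D, E
Pot levels (distinct totals of non-folded players): 44, 166
Layer 1-44: A 44 + B 44 + D 27 + E 44 + F 44 = 203 chips; eligible A, B, F
Layer 45-166: A 122 + E 10 + F 122 = 254 chips; eligible A, F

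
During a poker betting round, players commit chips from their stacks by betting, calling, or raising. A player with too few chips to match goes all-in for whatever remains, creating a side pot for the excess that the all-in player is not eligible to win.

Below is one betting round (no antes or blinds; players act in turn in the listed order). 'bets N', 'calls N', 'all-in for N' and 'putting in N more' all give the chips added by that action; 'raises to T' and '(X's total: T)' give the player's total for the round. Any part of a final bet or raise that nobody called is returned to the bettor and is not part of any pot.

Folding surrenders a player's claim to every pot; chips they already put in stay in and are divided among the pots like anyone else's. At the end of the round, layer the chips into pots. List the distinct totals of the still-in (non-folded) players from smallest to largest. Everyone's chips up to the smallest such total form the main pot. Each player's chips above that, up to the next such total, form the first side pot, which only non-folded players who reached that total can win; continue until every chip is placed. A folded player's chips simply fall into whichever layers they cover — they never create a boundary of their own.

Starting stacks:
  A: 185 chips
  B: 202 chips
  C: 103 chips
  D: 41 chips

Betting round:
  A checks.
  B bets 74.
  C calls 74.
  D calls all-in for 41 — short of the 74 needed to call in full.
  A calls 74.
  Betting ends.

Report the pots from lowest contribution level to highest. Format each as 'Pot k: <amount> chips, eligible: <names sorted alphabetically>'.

Pot 1: 164 chips, eligible: A, B, C, D
Pot 2: 99 chips, eligible: A, B, C

Derivation:
Contributions: A=74, B=74, C=74, D=41
Pot levels (distinct totals of non-folded players): 41, 74
Layer 1-41: 41 each from A, B, C, D = 41*4 = 164 chips; eligible A, B, C, D
Layer 42-74: 33 each from A, B, C = 33*3 = 99 chips; eligible A, B, C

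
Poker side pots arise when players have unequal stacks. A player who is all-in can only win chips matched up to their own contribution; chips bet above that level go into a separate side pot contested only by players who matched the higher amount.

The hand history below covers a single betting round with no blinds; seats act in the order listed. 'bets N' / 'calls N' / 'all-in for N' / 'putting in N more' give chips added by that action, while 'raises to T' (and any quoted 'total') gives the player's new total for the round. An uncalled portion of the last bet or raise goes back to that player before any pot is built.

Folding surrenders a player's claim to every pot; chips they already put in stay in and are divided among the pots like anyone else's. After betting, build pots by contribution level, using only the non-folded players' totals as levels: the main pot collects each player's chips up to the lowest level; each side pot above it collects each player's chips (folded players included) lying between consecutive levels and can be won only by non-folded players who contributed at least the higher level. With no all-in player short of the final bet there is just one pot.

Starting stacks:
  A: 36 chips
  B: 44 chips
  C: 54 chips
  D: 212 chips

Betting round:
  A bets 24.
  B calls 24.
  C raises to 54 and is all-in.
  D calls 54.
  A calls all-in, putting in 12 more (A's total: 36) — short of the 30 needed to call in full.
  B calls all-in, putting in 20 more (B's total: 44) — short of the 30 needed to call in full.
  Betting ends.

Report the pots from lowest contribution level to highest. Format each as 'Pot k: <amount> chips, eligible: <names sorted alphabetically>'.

Contributions: A=36, B=44, C=54, D=54
Pot levels (distinct totals of non-folded players): 36, 44, 54
Layer 1-36: 36 each from A, B, C, D = 36*4 = 144 chips; eligible A, B, C, D
Layer 37-44: 8 each from B, C, D = 8*3 = 24 chips; eligible B, C, D
Layer 45-54: 10 each from C, D = 10*2 = 20 chips; eligible C, D

Pot 1: 144 chips, eligible: A, B, C, D
Pot 2: 24 chips, eligible: B, C, D
Pot 3: 20 chips, eligible: C, D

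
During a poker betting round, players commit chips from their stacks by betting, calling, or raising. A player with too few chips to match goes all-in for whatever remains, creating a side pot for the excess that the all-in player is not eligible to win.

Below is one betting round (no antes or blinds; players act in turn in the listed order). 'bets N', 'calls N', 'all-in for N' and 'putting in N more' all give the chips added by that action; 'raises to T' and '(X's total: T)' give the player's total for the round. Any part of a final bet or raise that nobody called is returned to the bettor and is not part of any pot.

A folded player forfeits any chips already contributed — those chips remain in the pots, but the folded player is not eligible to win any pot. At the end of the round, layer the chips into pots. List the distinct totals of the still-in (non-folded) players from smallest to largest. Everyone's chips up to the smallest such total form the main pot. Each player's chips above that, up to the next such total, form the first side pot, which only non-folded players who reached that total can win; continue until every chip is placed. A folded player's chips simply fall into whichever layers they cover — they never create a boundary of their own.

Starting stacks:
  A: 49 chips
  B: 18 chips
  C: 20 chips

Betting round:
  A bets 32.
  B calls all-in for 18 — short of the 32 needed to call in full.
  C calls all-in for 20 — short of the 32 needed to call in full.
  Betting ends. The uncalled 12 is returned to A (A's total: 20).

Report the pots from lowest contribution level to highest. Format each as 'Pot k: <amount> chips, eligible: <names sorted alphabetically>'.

Contributions (after 12 returned to A): A=20, B=18, C=20
Pot levels (distinct totals of non-folded players): 18, 20
Layer 1-18: 18 each from A, B, C = 18*3 = 54 chips; eligible A, B, C
Layer 19-20: 2 each from A, C = 2*2 = 4 chips; eligible A, C

Pot 1: 54 chips, eligible: A, B, C
Pot 2: 4 chips, eligible: A, C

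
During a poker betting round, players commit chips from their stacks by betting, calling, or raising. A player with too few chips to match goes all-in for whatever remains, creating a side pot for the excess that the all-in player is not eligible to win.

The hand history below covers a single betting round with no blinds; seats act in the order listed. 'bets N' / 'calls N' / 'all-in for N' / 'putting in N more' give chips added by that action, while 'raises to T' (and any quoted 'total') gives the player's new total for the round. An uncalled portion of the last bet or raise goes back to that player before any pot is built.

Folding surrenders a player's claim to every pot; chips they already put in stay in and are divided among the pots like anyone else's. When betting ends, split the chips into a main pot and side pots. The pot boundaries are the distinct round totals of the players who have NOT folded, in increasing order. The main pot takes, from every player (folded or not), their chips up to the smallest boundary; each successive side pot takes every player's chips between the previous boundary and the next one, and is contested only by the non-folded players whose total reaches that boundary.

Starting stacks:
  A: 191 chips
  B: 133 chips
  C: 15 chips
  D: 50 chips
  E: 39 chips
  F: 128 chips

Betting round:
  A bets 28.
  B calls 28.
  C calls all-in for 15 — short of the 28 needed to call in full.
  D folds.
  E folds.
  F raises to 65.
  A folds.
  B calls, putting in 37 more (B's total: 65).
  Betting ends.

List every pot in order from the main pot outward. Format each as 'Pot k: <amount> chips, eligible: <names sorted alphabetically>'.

Pot 1: 60 chips, eligible: B, C, F
Pot 2: 113 chips, eligible: B, F

Derivation:
Contributions: A=28, B=65, C=15, F=65
Folded: A, D, E
Pot levels (distinct totals of non-folded players): 15, 65
Layer 1-15: 15 each from A, B, C, F = 15*4 = 60 chips; eligible B, C, F
Layer 16-65: A 13 + B 50 + F 50 = 113 chips; eligible B, F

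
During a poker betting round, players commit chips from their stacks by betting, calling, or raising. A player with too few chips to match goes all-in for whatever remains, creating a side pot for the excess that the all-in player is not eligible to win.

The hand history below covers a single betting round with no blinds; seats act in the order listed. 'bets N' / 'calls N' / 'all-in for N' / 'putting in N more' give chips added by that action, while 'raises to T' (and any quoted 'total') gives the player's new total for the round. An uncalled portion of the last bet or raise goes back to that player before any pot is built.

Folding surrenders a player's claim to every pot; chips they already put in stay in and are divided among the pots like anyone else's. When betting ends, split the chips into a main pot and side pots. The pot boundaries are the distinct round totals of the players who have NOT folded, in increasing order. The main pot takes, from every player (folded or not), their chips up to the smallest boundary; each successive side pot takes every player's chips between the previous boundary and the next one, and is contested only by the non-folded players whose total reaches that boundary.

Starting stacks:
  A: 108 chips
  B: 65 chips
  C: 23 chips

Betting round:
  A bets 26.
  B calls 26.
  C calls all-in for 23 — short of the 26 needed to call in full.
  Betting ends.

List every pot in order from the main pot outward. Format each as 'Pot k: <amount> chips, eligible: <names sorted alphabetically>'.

Contributions: A=26, B=26, C=23
Pot levels (distinct totals of non-folded players): 23, 26
Layer 1-23: 23 each from A, B, C = 23*3 = 69 chips; eligible A, B, C
Layer 24-26: 3 each from A, B = 3*2 = 6 chips; eligible A, B

Pot 1: 69 chips, eligible: A, B, C
Pot 2: 6 chips, eligible: A, B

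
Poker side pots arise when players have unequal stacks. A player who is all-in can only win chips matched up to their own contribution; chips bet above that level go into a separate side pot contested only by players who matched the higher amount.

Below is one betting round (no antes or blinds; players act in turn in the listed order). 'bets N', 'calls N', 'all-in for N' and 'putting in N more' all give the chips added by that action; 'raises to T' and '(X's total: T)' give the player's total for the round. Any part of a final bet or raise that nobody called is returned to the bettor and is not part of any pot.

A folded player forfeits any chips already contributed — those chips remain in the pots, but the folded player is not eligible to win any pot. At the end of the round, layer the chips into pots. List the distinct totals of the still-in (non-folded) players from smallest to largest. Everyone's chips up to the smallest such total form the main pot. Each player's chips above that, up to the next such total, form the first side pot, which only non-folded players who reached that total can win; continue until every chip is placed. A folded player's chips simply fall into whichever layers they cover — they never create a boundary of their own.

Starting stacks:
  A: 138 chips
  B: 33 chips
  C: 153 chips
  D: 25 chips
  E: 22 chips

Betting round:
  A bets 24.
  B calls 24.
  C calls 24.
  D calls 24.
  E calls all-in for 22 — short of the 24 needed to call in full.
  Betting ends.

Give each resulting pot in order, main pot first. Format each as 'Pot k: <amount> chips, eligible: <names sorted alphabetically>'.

Contributions: A=24, B=24, C=24, D=24, E=22
Pot levels (distinct totals of non-folded players): 22, 24
Layer 1-22: 22 each from A, B, C, D, E = 22*5 = 110 chips; eligible A, B, C, D, E
Layer 23-24: 2 each from A, B, C, D = 2*4 = 8 chips; eligible A, B, C, D

Pot 1: 110 chips, eligible: A, B, C, D, E
Pot 2: 8 chips, eligible: A, B, C, D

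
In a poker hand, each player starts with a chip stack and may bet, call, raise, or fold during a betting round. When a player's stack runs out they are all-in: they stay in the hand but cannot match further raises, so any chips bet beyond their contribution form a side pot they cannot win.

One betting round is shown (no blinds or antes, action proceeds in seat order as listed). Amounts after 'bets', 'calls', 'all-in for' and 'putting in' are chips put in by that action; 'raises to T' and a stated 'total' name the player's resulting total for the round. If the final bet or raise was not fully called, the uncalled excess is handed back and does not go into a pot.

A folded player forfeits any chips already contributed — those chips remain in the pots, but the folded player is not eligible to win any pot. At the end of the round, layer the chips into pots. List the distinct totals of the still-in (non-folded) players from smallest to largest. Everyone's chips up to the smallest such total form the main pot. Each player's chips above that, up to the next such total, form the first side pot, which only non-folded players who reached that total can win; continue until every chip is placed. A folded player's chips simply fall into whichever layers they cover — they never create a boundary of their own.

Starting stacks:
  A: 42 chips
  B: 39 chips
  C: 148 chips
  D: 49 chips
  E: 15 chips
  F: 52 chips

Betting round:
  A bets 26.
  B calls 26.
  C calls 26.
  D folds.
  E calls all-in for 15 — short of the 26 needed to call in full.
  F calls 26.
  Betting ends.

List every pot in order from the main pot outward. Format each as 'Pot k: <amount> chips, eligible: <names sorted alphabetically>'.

Contributions: A=26, B=26, C=26, E=15, F=26
Folded: D
Pot levels (distinct totals of non-folded players): 15, 26
Layer 1-15: 15 each from A, B, C, E, F = 15*5 = 75 chips; eligible A, B, C, E, F
Layer 16-26: 11 each from A, B, C, F = 11*4 = 44 chips; eligible A, B, C, F

Pot 1: 75 chips, eligible: A, B, C, E, F
Pot 2: 44 chips, eligible: A, B, C, F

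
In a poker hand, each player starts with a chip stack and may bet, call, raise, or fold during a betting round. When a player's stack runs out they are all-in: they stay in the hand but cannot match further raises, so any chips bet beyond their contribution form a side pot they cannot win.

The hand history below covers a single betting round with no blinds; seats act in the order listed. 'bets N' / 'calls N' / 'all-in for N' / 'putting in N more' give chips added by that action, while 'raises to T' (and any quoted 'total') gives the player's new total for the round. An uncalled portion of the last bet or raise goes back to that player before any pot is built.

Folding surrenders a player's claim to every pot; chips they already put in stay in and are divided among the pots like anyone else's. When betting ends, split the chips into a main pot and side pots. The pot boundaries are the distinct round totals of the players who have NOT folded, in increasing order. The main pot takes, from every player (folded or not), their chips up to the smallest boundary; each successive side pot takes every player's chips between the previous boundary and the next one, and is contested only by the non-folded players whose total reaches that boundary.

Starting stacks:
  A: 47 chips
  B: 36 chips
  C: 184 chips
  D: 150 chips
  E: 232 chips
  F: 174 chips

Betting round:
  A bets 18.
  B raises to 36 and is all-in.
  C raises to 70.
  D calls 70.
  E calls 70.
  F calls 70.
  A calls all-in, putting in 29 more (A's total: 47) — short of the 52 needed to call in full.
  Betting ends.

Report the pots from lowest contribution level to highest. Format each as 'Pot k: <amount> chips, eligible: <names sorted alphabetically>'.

Contributions: A=47, B=36, C=70, D=70, E=70, F=70
Pot levels (distinct totals of non-folded players): 36, 47, 70
Layer 1-36: 36 each from A, B, C, D, E, F = 36*6 = 216 chips; eligible A, B, C, D, E, F
Layer 37-47: 11 each from A, C, D, E, F = 11*5 = 55 chips; eligible A, C, D, E, F
Layer 48-70: 23 each from C, D, E, F = 23*4 = 92 chips; eligible C, D, E, F

Pot 1: 216 chips, eligible: A, B, C, D, E, F
Pot 2: 55 chips, eligible: A, C, D, E, F
Pot 3: 92 chips, eligible: C, D, E, F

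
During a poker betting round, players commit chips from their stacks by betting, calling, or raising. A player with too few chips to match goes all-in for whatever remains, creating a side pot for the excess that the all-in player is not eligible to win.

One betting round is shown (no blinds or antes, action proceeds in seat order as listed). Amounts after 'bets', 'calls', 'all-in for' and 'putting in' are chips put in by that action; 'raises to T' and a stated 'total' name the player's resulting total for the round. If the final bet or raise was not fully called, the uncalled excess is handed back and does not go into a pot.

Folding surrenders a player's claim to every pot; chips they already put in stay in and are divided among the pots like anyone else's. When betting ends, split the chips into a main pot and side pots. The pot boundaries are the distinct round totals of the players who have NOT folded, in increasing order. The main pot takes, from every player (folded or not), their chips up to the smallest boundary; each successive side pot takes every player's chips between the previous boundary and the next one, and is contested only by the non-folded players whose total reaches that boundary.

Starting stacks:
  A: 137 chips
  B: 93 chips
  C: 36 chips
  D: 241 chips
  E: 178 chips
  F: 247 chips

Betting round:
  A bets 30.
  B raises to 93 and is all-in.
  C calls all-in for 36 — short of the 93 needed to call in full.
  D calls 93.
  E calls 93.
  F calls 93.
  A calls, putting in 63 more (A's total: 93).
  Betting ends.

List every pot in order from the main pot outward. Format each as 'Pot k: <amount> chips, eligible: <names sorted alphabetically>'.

Pot 1: 216 chips, eligible: A, B, C, D, E, F
Pot 2: 285 chips, eligible: A, B, D, E, F

Derivation:
Contributions: A=93, B=93, C=36, D=93, E=93, F=93
Pot levels (distinct totals of non-folded players): 36, 93
Layer 1-36: 36 each from A, B, C, D, E, F = 36*6 = 216 chips; eligible A, B, C, D, E, F
Layer 37-93: 57 each from A, B, D, E, F = 57*5 = 285 chips; eligible A, B, D, E, F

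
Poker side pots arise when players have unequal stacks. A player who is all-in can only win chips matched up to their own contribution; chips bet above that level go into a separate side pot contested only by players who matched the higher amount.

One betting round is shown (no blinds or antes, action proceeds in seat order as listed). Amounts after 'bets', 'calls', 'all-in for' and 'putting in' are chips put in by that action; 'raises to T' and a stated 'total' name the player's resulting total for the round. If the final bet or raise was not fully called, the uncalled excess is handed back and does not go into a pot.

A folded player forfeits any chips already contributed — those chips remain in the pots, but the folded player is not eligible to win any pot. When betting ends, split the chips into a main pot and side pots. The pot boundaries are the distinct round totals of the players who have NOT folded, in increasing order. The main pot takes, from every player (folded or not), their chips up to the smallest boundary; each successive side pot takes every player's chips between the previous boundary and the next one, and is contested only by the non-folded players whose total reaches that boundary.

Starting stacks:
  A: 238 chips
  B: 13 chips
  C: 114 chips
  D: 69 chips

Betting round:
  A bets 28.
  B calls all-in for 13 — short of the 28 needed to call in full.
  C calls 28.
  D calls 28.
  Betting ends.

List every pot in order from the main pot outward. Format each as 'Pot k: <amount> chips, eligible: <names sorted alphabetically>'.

Pot 1: 52 chips, eligible: A, B, C, D
Pot 2: 45 chips, eligible: A, C, D

Derivation:
Contributions: A=28, B=13, C=28, D=28
Pot levels (distinct totals of non-folded players): 13, 28
Layer 1-13: 13 each from A, B, C, D = 13*4 = 52 chips; eligible A, B, C, D
Layer 14-28: 15 each from A, C, D = 15*3 = 45 chips; eligible A, C, D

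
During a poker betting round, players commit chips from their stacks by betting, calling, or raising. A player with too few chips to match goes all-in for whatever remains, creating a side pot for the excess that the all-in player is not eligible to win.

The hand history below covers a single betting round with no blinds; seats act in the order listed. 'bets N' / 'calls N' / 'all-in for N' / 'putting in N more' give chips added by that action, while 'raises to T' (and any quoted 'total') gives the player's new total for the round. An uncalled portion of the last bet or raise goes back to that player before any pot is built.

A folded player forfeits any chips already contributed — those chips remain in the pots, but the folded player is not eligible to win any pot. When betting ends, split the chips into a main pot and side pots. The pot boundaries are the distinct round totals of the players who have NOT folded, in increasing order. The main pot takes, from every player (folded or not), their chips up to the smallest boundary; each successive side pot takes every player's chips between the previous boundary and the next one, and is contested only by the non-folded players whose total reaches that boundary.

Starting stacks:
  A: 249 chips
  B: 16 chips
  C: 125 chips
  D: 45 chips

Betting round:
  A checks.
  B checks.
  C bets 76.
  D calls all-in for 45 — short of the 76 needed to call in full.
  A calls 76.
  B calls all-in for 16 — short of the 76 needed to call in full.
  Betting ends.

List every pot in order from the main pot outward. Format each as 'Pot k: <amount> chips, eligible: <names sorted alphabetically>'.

Contributions: A=76, B=16, C=76, D=45
Pot levels (distinct totals of non-folded players): 16, 45, 76
Layer 1-16: 16 each from A, B, C, D = 16*4 = 64 chips; eligible A, B, C, D
Layer 17-45: 29 each from A, C, D = 29*3 = 87 chips; eligible A, C, D
Layer 46-76: 31 each from A, C = 31*2 = 62 chips; eligible A, C

Pot 1: 64 chips, eligible: A, B, C, D
Pot 2: 87 chips, eligible: A, C, D
Pot 3: 62 chips, eligible: A, C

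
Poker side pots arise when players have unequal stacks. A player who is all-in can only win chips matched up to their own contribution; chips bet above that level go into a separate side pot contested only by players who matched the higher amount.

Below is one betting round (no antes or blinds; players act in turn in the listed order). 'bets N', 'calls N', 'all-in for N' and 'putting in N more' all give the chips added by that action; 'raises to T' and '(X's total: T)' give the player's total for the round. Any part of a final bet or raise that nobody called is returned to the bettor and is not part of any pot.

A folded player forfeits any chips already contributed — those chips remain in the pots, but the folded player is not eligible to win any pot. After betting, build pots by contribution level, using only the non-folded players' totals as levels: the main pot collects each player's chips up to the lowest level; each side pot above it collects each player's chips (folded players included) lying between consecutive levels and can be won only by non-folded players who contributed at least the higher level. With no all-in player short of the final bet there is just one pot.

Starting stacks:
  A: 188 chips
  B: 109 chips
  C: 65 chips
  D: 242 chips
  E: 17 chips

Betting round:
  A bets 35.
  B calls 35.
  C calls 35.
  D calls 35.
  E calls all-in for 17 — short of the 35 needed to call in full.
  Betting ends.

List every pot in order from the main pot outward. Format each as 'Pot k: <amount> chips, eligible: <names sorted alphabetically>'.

Pot 1: 85 chips, eligible: A, B, C, D, E
Pot 2: 72 chips, eligible: A, B, C, D

Derivation:
Contributions: A=35, B=35, C=35, D=35, E=17
Pot levels (distinct totals of non-folded players): 17, 35
Layer 1-17: 17 each from A, B, C, D, E = 17*5 = 85 chips; eligible A, B, C, D, E
Layer 18-35: 18 each from A, B, C, D = 18*4 = 72 chips; eligible A, B, C, D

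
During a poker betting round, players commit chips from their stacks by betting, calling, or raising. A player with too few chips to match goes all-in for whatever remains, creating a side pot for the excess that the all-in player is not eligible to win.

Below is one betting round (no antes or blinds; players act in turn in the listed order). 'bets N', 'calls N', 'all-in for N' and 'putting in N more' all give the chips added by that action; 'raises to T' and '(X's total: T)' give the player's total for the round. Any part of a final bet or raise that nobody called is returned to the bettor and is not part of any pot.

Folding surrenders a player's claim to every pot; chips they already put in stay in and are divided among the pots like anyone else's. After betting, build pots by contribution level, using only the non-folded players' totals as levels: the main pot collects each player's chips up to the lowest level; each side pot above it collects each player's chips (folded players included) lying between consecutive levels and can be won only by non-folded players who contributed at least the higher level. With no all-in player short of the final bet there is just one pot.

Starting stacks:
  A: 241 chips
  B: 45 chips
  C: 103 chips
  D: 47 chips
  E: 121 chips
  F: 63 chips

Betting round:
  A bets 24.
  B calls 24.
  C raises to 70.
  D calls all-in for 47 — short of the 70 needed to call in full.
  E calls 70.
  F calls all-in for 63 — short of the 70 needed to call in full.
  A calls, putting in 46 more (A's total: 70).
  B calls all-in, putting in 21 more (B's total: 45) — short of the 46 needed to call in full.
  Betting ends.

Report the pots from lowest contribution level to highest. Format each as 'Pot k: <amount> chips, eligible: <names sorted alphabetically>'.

Contributions: A=70, B=45, C=70, D=47, E=70, F=63
Pot levels (distinct totals of non-folded players): 45, 47, 63, 70
Layer 1-45: 45 each from A, B, C, D, E, F = 45*6 = 270 chips; eligible A, B, C, D, E, F
Layer 46-47: 2 each from A, C, D, E, F = 2*5 = 10 chips; eligible A, C, D, E, F
Layer 48-63: 16 each from A, C, E, F = 16*4 = 64 chips; eligible A, C, E, F
Layer 64-70: 7 each from A, C, E = 7*3 = 21 chips; eligible A, C, E

Pot 1: 270 chips, eligible: A, B, C, D, E, F
Pot 2: 10 chips, eligible: A, C, D, E, F
Pot 3: 64 chips, eligible: A, C, E, F
Pot 4: 21 chips, eligible: A, C, E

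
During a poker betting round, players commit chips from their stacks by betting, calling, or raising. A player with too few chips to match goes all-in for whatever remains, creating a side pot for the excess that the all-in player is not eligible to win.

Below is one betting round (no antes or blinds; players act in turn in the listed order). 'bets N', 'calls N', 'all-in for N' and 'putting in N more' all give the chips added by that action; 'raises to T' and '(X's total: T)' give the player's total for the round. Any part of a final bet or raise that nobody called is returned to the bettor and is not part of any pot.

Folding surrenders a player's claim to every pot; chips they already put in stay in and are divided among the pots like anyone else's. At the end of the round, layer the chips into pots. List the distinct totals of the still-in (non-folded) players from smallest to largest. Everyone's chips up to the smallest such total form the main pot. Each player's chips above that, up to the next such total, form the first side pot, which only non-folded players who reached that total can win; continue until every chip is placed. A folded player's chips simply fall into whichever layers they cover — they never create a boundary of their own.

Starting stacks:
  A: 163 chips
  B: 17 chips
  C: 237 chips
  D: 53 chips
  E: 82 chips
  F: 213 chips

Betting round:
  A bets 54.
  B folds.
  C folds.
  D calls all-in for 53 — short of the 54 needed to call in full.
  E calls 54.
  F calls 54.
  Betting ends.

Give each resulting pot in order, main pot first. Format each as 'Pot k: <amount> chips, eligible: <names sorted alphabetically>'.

Pot 1: 212 chips, eligible: A, D, E, F
Pot 2: 3 chips, eligible: A, E, F

Derivation:
Contributions: A=54, D=53, E=54, F=54
Folded: B, C
Pot levels (distinct totals of non-folded players): 53, 54
Layer 1-53: 53 each from A, D, E, F = 53*4 = 212 chips; eligible A, D, E, F
Layer 54-54: 1 each from A, E, F = 1*3 = 3 chips; eligible A, E, F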